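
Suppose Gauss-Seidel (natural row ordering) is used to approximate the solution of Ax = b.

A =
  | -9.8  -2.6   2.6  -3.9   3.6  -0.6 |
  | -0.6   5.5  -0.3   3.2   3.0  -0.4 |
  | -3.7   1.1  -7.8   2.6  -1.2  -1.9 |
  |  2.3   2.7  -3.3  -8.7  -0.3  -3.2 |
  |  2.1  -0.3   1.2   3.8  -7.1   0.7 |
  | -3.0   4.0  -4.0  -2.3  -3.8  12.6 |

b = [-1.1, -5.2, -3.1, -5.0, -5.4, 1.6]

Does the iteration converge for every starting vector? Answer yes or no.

yes

Split A = D + L + U, D = diag(-9.8, 5.5, -7.8, -8.7, -7.1, 12.6).
GS T = -(D+L)⁻¹U: row 0 first, T[0,5] = -(-0.6)/(-9.8) = -0.0612; later rows by forward substitution.
  T[0,:] = [+0.0000 -0.2653 +0.2653 -0.3980 +0.3673 -0.0612]
  T[1,:] = [+0.0000 -0.0289 +0.0835 -0.6252 -0.5054 +0.0660]
  T[2,:] = [+0.0000 +0.1218 -0.1141 +0.4339 -0.3994 -0.2052]
  T[3,:] = [+0.0000 -0.1253 +0.1393 -0.4638 +0.0573 -0.2857]
  T[4,:] = [+0.0000 -0.1237 +0.1302 -0.2662 +0.0932 -0.1099]
  T[5,:] = [+0.0000 -0.0755 +0.0652 +0.0765 +0.1597 -0.1860]
eigenvalue magnitudes: 0.6909, 0.1297, 0.1297, 0.0348, 0.0097, 0.0000.
ρ = 0.6909; 0.6909 < 1 ⇒ converges.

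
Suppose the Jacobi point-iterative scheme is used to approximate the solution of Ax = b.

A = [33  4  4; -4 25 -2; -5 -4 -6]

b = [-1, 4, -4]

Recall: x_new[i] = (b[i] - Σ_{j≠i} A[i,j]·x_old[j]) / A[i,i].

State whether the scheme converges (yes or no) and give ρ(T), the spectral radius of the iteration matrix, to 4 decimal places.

yes, ρ = 0.3099

Let D = diag(33, 25, -6); L, U the strict triangles.
Jacobi: T = -D⁻¹(L+U), T[1,0] = -(-4)/(25) = +0.1600; T[1,1] = 0.
  T[0,:] = [+0.0000  -0.1212  -0.1212]
  T[1,:] = [+0.1600  +0.0000  +0.0800]
  T[2,:] = [-0.8333  -0.6667  +0.0000]
|roots of det(T-λI)|: 0.3099, 0.2604, 0.2604.
ρ = 0.3099; 0.3099 < 1 ⇒ converges.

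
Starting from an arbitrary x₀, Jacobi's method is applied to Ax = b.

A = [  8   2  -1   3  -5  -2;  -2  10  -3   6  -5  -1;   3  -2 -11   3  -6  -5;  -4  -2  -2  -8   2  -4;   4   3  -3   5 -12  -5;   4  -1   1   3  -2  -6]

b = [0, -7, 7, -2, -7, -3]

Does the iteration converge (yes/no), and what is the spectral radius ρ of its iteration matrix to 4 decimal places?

A = D + L + U where D = diag(8, 10, -11, -8, -12, -6).
T_J = -D⁻¹(L+U): T[0,5] = -(-2)/(8) = +0.2500; T[0,0] = 0.
  T[0,:] = [+0.0000 -0.2500 +0.1250 -0.3750 +0.6250 +0.2500]
  T[1,:] = [+0.2000 +0.0000 +0.3000 -0.6000 +0.5000 +0.1000]
  T[2,:] = [+0.2727 -0.1818 +0.0000 +0.2727 -0.5455 -0.4545]
  T[3,:] = [-0.5000 -0.2500 -0.2500 +0.0000 +0.2500 -0.5000]
  T[4,:] = [+0.3333 +0.2500 -0.2500 +0.4167 +0.0000 -0.4167]
  T[5,:] = [+0.6667 -0.1667 +0.1667 +0.5000 -0.3333 +0.0000]
|λ(T)| sorted: 1.1785, 0.5963, 0.5684, 0.5684, 0.2479, 0.2479.
spectral radius ρ = 1.1785; 1.1785 > 1 ⇒ diverges.

no, ρ = 1.1785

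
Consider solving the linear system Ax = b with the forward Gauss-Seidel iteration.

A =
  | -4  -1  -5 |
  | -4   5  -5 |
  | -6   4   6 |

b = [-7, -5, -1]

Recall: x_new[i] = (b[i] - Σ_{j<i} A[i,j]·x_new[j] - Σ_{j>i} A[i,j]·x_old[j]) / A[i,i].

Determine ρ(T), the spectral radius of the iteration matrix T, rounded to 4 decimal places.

Diagonal D = diag(-4, 5, 6); L, U strict lower/upper.
T_GS = -(D+L)⁻¹U: row 0 first, T[0,2] = -(-5)/(-4) = -1.2500; later rows by forward substitution.
  T[0,:] = [+0.0000 -0.2500 -1.2500]
  T[1,:] = [+0.0000 -0.2000 +0.0000]
  T[2,:] = [+0.0000 -0.1167 -1.2500]
|roots of det(T-λI)|: 1.2500, 0.2000, 0.0000.
spectral radius ρ = 1.2500; 1.2500 > 1: divergent.

1.2500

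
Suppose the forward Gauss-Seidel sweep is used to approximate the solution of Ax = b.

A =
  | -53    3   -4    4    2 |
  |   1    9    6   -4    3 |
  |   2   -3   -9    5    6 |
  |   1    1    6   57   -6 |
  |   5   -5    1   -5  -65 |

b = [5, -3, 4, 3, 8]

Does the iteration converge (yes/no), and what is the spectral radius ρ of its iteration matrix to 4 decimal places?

yes, ρ = 0.2838

Diagonal D = diag(-53, 9, -9, 57, -65); L, U strict lower/upper.
Gauss-Seidel: T = -(D+L)⁻¹U, row 0 first, T[0,2] = -(-4)/(-53) = -0.0755; later rows by forward substitution.
  T[0,:] = [+0.0000, +0.0566, -0.0755, +0.0755, +0.0377]
  T[1,:] = [+0.0000, -0.0063, -0.6583, +0.4361, -0.3375]
  T[2,:] = [+0.0000, +0.0147, +0.2027, +0.4270, +0.7876]
  T[3,:] = [+0.0000, -0.0024, -0.0085, -0.0539, +0.0276]
  T[4,:] = [+0.0000, +0.0053, +0.0486, -0.0170, +0.0389]
eigenvalue magnitudes: 0.2838, 0.1017, 0.1017, 0.0579, 0.0000.
ρ(T) = max|λ| = 0.2838; 0.2838 < 1, so it converges for any x₀.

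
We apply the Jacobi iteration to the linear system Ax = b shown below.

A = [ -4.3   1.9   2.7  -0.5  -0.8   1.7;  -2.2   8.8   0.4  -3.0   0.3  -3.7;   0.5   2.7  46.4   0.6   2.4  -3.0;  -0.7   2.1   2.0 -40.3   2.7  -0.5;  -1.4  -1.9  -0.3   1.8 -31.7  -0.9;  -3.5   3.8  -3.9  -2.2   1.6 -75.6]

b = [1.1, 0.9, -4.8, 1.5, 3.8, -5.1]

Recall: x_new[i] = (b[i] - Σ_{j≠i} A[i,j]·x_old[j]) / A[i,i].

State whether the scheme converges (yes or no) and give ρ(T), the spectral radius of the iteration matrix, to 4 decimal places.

yes, ρ = 0.4324

Diagonal D = diag(-4.3, 8.8, 46.4, -40.3, -31.7, -75.6); L, U strict lower/upper.
Jacobi T = -D⁻¹(L+U): T[0,1] = -(1.9)/(-4.3) = +0.4419; T[0,0] = 0.
  T[0,:] = [+0.0000  +0.4419  +0.6279  -0.1163  -0.1860  +0.3953]
  T[1,:] = [+0.2500  +0.0000  -0.0455  +0.3409  -0.0341  +0.4205]
  T[2,:] = [-0.0108  -0.0582  +0.0000  -0.0129  -0.0517  +0.0647]
  T[3,:] = [-0.0174  +0.0521  +0.0496  +0.0000  +0.0670  -0.0124]
  T[4,:] = [-0.0442  -0.0599  -0.0095  +0.0568  +0.0000  -0.0284]
  T[5,:] = [-0.0463  +0.0503  -0.0516  -0.0291  +0.0212  +0.0000]
moduli |λ_i(T)| = 0.4324, 0.3197, 0.1242, 0.1242, 0.1188, 0.0586.
ρ(T) = max|λ| = 0.4324; 0.4324 < 1: convergent.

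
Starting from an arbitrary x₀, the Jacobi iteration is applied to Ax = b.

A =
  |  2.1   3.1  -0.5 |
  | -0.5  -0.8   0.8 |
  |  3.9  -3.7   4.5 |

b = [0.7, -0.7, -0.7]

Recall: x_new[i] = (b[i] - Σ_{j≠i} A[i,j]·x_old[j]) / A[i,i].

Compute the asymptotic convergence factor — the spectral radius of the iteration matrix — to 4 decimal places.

Let D = diag(2.1, -0.8, 4.5); L, U the strict triangles.
Jacobi T = -D⁻¹(L+U): T[2,1] = -(-3.7)/(4.5) = +0.8222; T[2,2] = 0.
  T[0,:] = [+0.0000, -1.4762, +0.2381]
  T[1,:] = [-0.6250, +0.0000, +1.0000]
  T[2,:] = [-0.8667, +0.8222, +0.0000]
moduli |λ_i(T)| = 1.5170, 0.8733, 0.8733.
ρ(T) = max|λ| = 1.5170; 1.5170 > 1: divergent.

1.5170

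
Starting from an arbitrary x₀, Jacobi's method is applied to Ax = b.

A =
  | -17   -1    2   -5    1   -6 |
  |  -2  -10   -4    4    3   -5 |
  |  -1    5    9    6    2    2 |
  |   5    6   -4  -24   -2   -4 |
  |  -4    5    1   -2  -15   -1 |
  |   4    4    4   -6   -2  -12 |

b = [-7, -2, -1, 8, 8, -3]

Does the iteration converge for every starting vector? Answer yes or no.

Let D = diag(-17, -10, 9, -24, -15, -12); L, U the strict triangles.
Jacobi T = -D⁻¹(L+U): T[0,2] = -(2)/(-17) = +0.1176; T[0,0] = 0.
  T[0,:] = [+0.0000 -0.0588 +0.1176 -0.2941 +0.0588 -0.3529]
  T[1,:] = [-0.2000 +0.0000 -0.4000 +0.4000 +0.3000 -0.5000]
  T[2,:] = [+0.1111 -0.5556 +0.0000 -0.6667 -0.2222 -0.2222]
  T[3,:] = [+0.2083 +0.2500 -0.1667 +0.0000 -0.0833 -0.1667]
  T[4,:] = [-0.2667 +0.3333 +0.0667 -0.1333 +0.0000 -0.0667]
  T[5,:] = [+0.3333 +0.3333 +0.3333 -0.5000 -0.1667 +0.0000]
|eigenvalues of T|: 0.8917, 0.5823, 0.5823, 0.2808, 0.2808, 0.0704.
spectral radius ρ = 0.8917; 0.8917 < 1, so it converges for any x₀.

yes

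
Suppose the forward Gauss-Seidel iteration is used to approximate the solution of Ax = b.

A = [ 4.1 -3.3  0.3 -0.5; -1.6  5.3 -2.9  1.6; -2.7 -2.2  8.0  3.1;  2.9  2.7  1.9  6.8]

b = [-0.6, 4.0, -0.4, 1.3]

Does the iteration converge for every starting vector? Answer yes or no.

yes

Write A = D+L+U with D = diag(4.1, 5.3, 8, 6.8).
GS T = -(D+L)⁻¹U: row 0 first, T[0,2] = -(0.3)/(4.1) = -0.0732; later rows by forward substitution.
  T[0,:] = [+0.0000, +0.8049, -0.0732, +0.1220]
  T[1,:] = [+0.0000, +0.2430, +0.5251, -0.2651]
  T[2,:] = [+0.0000, +0.3385, +0.1197, -0.4192]
  T[3,:] = [+0.0000, -0.5343, -0.2107, +0.1704]
|λ(T)| sorted: 0.9482, 0.2771, 0.2771, 0.0000.
ρ(T) = max|λ| = 0.9482; 0.9482 < 1: convergent.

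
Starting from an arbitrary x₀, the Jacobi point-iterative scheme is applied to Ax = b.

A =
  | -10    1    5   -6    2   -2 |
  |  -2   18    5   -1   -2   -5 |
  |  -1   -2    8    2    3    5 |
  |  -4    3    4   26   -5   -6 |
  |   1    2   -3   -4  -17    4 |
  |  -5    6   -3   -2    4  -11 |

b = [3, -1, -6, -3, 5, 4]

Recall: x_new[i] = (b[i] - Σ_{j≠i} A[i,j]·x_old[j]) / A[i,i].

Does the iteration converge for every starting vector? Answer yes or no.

Diagonal D = diag(-10, 18, 8, 26, -17, -11); L, U strict lower/upper.
Jacobi: T = -D⁻¹(L+U), T[1,2] = -(5)/(18) = -0.2778; T[1,1] = 0.
  T[0,:] = [+0.0000 +0.1000 +0.5000 -0.6000 +0.2000 -0.2000]
  T[1,:] = [+0.1111 +0.0000 -0.2778 +0.0556 +0.1111 +0.2778]
  T[2,:] = [+0.1250 +0.2500 +0.0000 -0.2500 -0.3750 -0.6250]
  T[3,:] = [+0.1538 -0.1154 -0.1538 +0.0000 +0.1923 +0.2308]
  T[4,:] = [+0.0588 +0.1176 -0.1765 -0.2353 +0.0000 +0.2353]
  T[5,:] = [-0.4545 +0.5455 -0.2727 -0.1818 +0.3636 +0.0000]
eigenvalue magnitudes: 0.9287, 0.4884, 0.4884, 0.3101, 0.3101, 0.0684.
ρ = 0.9287; 0.9287 < 1 ⇒ converges.

yes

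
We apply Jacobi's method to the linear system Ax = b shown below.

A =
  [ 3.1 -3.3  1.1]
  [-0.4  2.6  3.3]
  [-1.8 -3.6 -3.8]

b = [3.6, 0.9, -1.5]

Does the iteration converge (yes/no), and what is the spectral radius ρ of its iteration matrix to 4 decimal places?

Let D = diag(3.1, 2.6, -3.8); L, U the strict triangles.
Jacobi T = -D⁻¹(L+U): T[2,0] = -(-1.8)/(-3.8) = -0.4737; T[2,2] = 0.
  T[0,:] = [+0.0000  +1.0645  -0.3548]
  T[1,:] = [+0.1538  +0.0000  -1.2692]
  T[2,:] = [-0.4737  -0.9474  +0.0000]
moduli |λ_i(T)| = 1.4216, 0.8473, 0.5743.
spectral radius ρ = 1.4216; 1.4216 > 1, so it fails to converge.

no, ρ = 1.4216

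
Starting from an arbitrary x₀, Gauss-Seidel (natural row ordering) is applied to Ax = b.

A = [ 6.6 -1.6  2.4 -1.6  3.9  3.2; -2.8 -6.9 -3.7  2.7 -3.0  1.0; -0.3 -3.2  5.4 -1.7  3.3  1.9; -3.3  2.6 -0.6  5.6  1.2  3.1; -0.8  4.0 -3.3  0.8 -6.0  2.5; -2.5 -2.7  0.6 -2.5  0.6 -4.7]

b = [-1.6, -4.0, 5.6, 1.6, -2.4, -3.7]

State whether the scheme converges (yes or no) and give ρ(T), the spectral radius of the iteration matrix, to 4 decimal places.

Let D = diag(6.6, -6.9, 5.4, 5.6, -6, -4.7); L, U the strict triangles.
GS T = -(D+L)⁻¹U: row 0 first, T[0,4] = -(3.9)/(6.6) = -0.5909; later rows by forward substitution.
  T[0,:] = [+0.0000  +0.2424  -0.3636  +0.2424  -0.5909  -0.4848]
  T[1,:] = [+0.0000  -0.0984  -0.3887  +0.2929  -0.1950  +0.3417]
  T[2,:] = [+0.0000  -0.0448  -0.2505  +0.5019  -0.7595  -0.1763]
  T[3,:] = [+0.0000  +0.1837  -0.0607  +0.0606  -0.5533  -1.0168]
  T[4,:] = [+0.0000  -0.0488  -0.0809  -0.1050  +0.2927  +0.6705]
  T[5,:] = [+0.0000  -0.1821  +0.4067  -0.2788  +0.6611  +0.6656]
eigenvalue magnitudes: 1.2011, 0.7283, 0.3722, 0.1285, 0.0465, 0.0000.
ρ(T) = max|λ| = 1.2011; 1.2011 > 1: divergent.

no, ρ = 1.2011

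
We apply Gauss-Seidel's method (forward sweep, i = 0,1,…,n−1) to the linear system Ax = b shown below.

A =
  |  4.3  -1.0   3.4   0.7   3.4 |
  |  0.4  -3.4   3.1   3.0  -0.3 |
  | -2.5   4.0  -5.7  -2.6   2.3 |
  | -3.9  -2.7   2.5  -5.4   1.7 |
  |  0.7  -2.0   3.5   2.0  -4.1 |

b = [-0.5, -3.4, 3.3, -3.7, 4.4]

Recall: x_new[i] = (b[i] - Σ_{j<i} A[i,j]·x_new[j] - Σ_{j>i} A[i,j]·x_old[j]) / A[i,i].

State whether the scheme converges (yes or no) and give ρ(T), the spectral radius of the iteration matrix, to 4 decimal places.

no, ρ = 1.3423

Diagonal D = diag(4.3, -3.4, -5.7, -5.4, -4.1); L, U strict lower/upper.
Gauss-Seidel: T = -(D+L)⁻¹U, row 0 first, T[0,4] = -(3.4)/(4.3) = -0.7907; later rows by forward substitution.
  T[0,:] = [+0.0000 +0.2326 -0.7907 -0.1628 -0.7907]
  T[1,:] = [+0.0000 +0.0274 +0.8187 +0.8632 -0.1813]
  T[2,:] = [+0.0000 -0.0828 +0.9214 +0.2210 +0.6231]
  T[3,:] = [+0.0000 -0.2200 +0.5882 -0.2117 +1.2650]
  T[4,:] = [+0.0000 -0.1516 +0.5391 -0.3635 +1.1024]
eigenvalue magnitudes: 1.3423, 0.4284, 0.4284, 0.0211, 0.0000.
ρ(T) = max|λ| = 1.3423; 1.3423 > 1: divergent.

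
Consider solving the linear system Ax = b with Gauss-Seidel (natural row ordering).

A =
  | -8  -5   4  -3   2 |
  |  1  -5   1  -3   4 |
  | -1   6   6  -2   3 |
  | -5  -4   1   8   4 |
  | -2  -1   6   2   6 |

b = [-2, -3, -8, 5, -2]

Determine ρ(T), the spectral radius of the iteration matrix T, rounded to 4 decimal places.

1.3526

Diagonal D = diag(-8, -5, 6, 8, 6); L, U strict lower/upper.
Gauss-Seidel: T = -(D+L)⁻¹U, row 0 first, T[0,3] = -(-3)/(-8) = -0.3750; later rows by forward substitution.
  T[0,:] = [+0.0000 -0.6250 +0.5000 -0.3750 +0.2500]
  T[1,:] = [+0.0000 -0.1250 +0.3000 -0.6750 +0.8500]
  T[2,:] = [+0.0000 +0.0208 -0.2167 +0.9458 -1.3083]
  T[3,:] = [+0.0000 -0.4557 +0.4896 -0.6901 +0.2448]
  T[4,:] = [+0.0000 -0.0981 +0.2701 -0.9533 +1.4517]
|eigenvalues of T|: 1.3526, 1.0166, 0.0711, 0.0711, 0.0000.
ρ = 1.3526; 1.3526 > 1: divergent.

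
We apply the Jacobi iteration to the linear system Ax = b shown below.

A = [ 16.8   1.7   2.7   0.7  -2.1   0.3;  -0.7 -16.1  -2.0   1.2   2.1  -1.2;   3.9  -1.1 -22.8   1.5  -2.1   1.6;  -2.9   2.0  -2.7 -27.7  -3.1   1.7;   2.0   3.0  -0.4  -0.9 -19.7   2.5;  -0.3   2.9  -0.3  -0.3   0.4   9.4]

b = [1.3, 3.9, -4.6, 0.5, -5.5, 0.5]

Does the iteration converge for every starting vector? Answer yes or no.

Split A = D + L + U, D = diag(16.8, -16.1, -22.8, -27.7, -19.7, 9.4).
Jacobi T = -D⁻¹(L+U): T[1,4] = -(2.1)/(-16.1) = +0.1304; T[1,1] = 0.
  T[0,:] = [+0.0000 -0.1012 -0.1607 -0.0417 +0.1250 -0.0179]
  T[1,:] = [-0.0435 +0.0000 -0.1242 +0.0745 +0.1304 -0.0745]
  T[2,:] = [+0.1711 -0.0482 +0.0000 +0.0658 -0.0921 +0.0702]
  T[3,:] = [-0.1047 +0.0722 -0.0975 +0.0000 -0.1119 +0.0614]
  T[4,:] = [+0.1015 +0.1523 -0.0203 -0.0457 +0.0000 +0.1269]
  T[5,:] = [+0.0319 -0.3085 +0.0319 +0.0319 -0.0426 +0.0000]
eigenvalue magnitudes: 0.2822, 0.1930, 0.1870, 0.1870, 0.1542, 0.0703.
ρ(T) = max|λ| = 0.2822; 0.2822 < 1 ⇒ converges.

yes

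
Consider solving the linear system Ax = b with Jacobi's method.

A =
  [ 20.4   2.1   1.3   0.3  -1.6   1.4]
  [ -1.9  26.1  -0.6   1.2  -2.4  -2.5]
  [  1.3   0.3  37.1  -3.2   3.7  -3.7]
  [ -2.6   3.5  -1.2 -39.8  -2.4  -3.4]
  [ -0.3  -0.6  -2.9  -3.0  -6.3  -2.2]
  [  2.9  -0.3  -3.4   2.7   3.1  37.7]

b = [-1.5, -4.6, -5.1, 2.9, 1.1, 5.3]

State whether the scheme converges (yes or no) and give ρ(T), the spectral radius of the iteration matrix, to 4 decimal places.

A = D + L + U where D = diag(20.4, 26.1, 37.1, -39.8, -6.3, 37.7).
Jacobi T = -D⁻¹(L+U): T[3,4] = -(-2.4)/(-39.8) = -0.0603; T[3,3] = 0.
  T[0,:] = [+0.0000, -0.1029, -0.0637, -0.0147, +0.0784, -0.0686]
  T[1,:] = [+0.0728, +0.0000, +0.0230, -0.0460, +0.0920, +0.0958]
  T[2,:] = [-0.0350, -0.0081, +0.0000, +0.0863, -0.0997, +0.0997]
  T[3,:] = [-0.0653, +0.0879, -0.0302, +0.0000, -0.0603, -0.0854]
  T[4,:] = [-0.0476, -0.0952, -0.4603, -0.4762, +0.0000, -0.3492]
  T[5,:] = [-0.0769, +0.0080, +0.0902, -0.0716, -0.0822, +0.0000]
|eigenvalues of T|: 0.3452, 0.2726, 0.1268, 0.1130, 0.1130, 0.0630.
ρ(T) = max|λ| = 0.3452; 0.3452 < 1 ⇒ converges.

yes, ρ = 0.3452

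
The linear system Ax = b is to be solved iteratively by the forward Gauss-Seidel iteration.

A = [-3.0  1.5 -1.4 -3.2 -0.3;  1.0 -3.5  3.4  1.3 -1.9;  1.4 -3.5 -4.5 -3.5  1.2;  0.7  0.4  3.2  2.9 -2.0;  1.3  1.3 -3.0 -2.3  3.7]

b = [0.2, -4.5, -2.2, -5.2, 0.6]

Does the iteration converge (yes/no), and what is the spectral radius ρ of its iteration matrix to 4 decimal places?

no, ρ = 1.4449

Diagonal D = diag(-3, -3.5, -4.5, 2.9, 3.7); L, U strict lower/upper.
GS T = -(D+L)⁻¹U: row 0 first, T[0,3] = -(-3.2)/(-3) = -1.0667; later rows by forward substitution.
  T[0,:] = [+0.0000, +0.5000, -0.4667, -1.0667, -0.1000]
  T[1,:] = [+0.0000, +0.1429, +0.8381, +0.0667, -0.5714]
  T[2,:] = [+0.0000, +0.0444, -0.7970, -1.1615, +0.6800]
  T[3,:] = [+0.0000, -0.1894, +0.8765, +1.5299, +0.0423]
  T[4,:] = [+0.0000, -0.3076, -0.2319, +0.3606, +0.8135]
eigenvalue magnitudes: 1.4449, 0.5483, 0.5483, 0.2107, 0.0000.
ρ(T) = max|λ| = 1.4449; 1.4449 > 1 ⇒ diverges.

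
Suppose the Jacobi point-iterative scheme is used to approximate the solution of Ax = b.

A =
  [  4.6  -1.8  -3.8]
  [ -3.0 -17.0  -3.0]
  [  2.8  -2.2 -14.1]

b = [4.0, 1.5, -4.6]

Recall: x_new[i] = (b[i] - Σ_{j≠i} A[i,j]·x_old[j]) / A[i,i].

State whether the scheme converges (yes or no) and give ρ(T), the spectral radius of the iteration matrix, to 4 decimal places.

Let D = diag(4.6, -17, -14.1); L, U the strict triangles.
Jacobi: T = -D⁻¹(L+U), T[0,1] = -(-1.8)/(4.6) = +0.3913; T[0,0] = 0.
  T[0,:] = [+0.0000  +0.3913  +0.8261]
  T[1,:] = [-0.1765  +0.0000  -0.1765]
  T[2,:] = [+0.1986  -0.1560  +0.0000]
|λ(T)| sorted: 0.3823, 0.3048, 0.0775.
spectral radius ρ = 0.3823; 0.3823 < 1, so it converges for any x₀.

yes, ρ = 0.3823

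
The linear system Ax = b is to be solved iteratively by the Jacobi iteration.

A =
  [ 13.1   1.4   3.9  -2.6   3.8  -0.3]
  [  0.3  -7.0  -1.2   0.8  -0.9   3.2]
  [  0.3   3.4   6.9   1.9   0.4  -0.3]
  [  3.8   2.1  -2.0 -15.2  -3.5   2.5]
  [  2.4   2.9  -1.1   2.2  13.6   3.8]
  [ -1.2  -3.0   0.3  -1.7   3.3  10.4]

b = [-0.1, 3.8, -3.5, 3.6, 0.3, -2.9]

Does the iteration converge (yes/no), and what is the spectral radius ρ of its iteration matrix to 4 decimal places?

Write A = D+L+U with D = diag(13.1, -7, 6.9, -15.2, 13.6, 10.4).
Jacobi T = -D⁻¹(L+U): T[0,4] = -(3.8)/(13.1) = -0.2901; T[0,0] = 0.
  T[0,:] = [+0.0000  -0.1069  -0.2977  +0.1985  -0.2901  +0.0229]
  T[1,:] = [+0.0429  +0.0000  -0.1714  +0.1143  -0.1286  +0.4571]
  T[2,:] = [-0.0435  -0.4928  +0.0000  -0.2754  -0.0580  +0.0435]
  T[3,:] = [+0.2500  +0.1382  -0.1316  +0.0000  -0.2303  +0.1645]
  T[4,:] = [-0.1765  -0.2132  +0.0809  -0.1618  +0.0000  -0.2794]
  T[5,:] = [+0.1154  +0.2885  -0.0288  +0.1635  -0.3173  +0.0000]
moduli |λ_i(T)| = 0.8593, 0.4583, 0.3560, 0.2042, 0.1291, 0.1291.
ρ = 0.8593; 0.8593 < 1, so it converges for any x₀.

yes, ρ = 0.8593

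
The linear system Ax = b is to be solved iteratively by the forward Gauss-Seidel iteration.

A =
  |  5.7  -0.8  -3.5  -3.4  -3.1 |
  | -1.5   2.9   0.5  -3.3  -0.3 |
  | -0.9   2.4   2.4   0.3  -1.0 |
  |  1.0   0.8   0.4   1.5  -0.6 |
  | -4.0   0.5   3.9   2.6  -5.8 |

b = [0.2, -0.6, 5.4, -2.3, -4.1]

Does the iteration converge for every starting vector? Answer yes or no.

no

Let D = diag(5.7, 2.9, 2.4, 1.5, -5.8); L, U the strict triangles.
Gauss-Seidel: T = -(D+L)⁻¹U, row 0 first, T[0,3] = -(-3.4)/(5.7) = +0.5965; later rows by forward substitution.
  T[0,:] = [+0.0000  +0.1404  +0.6140  +0.5965  +0.5439]
  T[1,:] = [+0.0000  +0.0726  +0.1452  +1.4465  +0.3848]
  T[2,:] = [+0.0000  -0.0200  +0.0851  -1.3478  +0.2359]
  T[3,:] = [+0.0000  -0.1270  -0.5095  -0.8097  -0.2307]
  T[4,:] = [+0.0000  -0.1609  -0.5821  -1.5559  -0.2867]
|λ(T)| sorted: 1.3253, 0.5372, 0.1581, 0.0074, 0.0000.
ρ(T) = max|λ| = 1.3253; 1.3253 > 1, so it fails to converge.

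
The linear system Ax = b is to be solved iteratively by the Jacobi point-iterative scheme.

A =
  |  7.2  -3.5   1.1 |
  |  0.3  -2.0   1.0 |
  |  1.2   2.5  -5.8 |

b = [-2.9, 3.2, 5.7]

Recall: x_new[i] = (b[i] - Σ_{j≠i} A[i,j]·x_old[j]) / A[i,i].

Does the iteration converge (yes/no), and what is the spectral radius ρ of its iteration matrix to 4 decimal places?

yes, ρ = 0.5722

Let D = diag(7.2, -2, -5.8); L, U the strict triangles.
Jacobi T = -D⁻¹(L+U): T[1,2] = -(1)/(-2) = +0.5000; T[1,1] = 0.
  T[0,:] = [+0.0000, +0.4861, -0.1528]
  T[1,:] = [+0.1500, +0.0000, +0.5000]
  T[2,:] = [+0.2069, +0.4310, +0.0000]
eigenvalue magnitudes: 0.5722, 0.3921, 0.1801.
spectral radius ρ = 0.5722; 0.5722 < 1 ⇒ converges.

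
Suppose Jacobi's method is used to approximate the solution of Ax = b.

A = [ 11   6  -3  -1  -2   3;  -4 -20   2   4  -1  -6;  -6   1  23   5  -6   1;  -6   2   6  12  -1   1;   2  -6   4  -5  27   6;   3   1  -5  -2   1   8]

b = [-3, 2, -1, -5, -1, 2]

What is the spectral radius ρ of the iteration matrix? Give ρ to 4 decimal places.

0.8585

Write A = D+L+U with D = diag(11, -20, 23, 12, 27, 8).
T_J = -D⁻¹(L+U): T[0,2] = -(-3)/(11) = +0.2727; T[0,0] = 0.
  T[0,:] = [+0.0000 -0.5455 +0.2727 +0.0909 +0.1818 -0.2727]
  T[1,:] = [-0.2000 +0.0000 +0.1000 +0.2000 -0.0500 -0.3000]
  T[2,:] = [+0.2609 -0.0435 +0.0000 -0.2174 +0.2609 -0.0435]
  T[3,:] = [+0.5000 -0.1667 -0.5000 +0.0000 +0.0833 -0.0833]
  T[4,:] = [-0.0741 +0.2222 -0.1481 +0.1852 +0.0000 -0.2222]
  T[5,:] = [-0.3750 -0.1250 +0.6250 +0.2500 -0.1250 +0.0000]
moduli |λ_i(T)| = 0.8585, 0.3771, 0.3771, 0.2006, 0.1952, 0.1952.
spectral radius ρ = 0.8585; 0.8585 < 1: convergent.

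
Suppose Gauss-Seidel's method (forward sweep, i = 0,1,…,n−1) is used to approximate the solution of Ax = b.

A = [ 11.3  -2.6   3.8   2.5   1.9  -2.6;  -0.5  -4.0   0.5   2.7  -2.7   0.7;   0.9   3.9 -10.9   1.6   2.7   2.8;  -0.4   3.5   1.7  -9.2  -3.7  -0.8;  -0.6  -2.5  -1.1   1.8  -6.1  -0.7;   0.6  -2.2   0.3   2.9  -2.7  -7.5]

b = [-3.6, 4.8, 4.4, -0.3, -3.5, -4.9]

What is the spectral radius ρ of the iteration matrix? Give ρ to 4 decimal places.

0.6987

A = D + L + U where D = diag(11.3, -4, -10.9, -9.2, -6.1, -7.5).
T_GS = -(D+L)⁻¹U: row 0 first, T[0,3] = -(2.5)/(11.3) = -0.2212; later rows by forward substitution.
  T[0,:] = [+0.0000, +0.2301, -0.3363, -0.2212, -0.1681, +0.2301]
  T[1,:] = [+0.0000, -0.0288, +0.1670, +0.7027, -0.6540, +0.1462]
  T[2,:] = [+0.0000, +0.0087, +0.0320, +0.3799, -0.0002, +0.3282]
  T[3,:] = [+0.0000, -0.0193, +0.0841, +0.3471, -0.6437, +0.0193]
  T[4,:] = [+0.0000, -0.0181, -0.0163, -0.2323, +0.0947, -0.2508]
  T[5,:] = [+0.0000, +0.0262, -0.0362, +0.0092, -0.1046, +0.0864]
eigenvalue magnitudes: 0.6987, 0.2180, 0.0550, 0.0550, 0.0338, 0.0000.
ρ(T) = max|λ| = 0.6987; 0.6987 < 1: convergent.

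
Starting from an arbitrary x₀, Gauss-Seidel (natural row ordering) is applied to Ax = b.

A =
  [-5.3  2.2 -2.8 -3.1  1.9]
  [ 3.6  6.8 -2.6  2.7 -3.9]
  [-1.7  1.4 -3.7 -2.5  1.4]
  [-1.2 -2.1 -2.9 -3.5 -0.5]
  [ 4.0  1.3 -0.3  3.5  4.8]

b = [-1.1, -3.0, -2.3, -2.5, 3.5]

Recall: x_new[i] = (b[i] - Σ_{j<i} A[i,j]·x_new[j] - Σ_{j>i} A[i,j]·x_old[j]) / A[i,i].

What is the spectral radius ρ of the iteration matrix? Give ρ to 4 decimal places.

Write A = D+L+U with D = diag(-5.3, 6.8, -3.7, -3.5, 4.8).
Gauss-Seidel: T = -(D+L)⁻¹U, row 0 first, T[0,1] = -(2.2)/(-5.3) = +0.4151; later rows by forward substitution.
  T[0,:] = [+0.0000, +0.4151, -0.5283, -0.5849, +0.3585]
  T[1,:] = [+0.0000, -0.2198, +0.6620, -0.0874, +0.3837]
  T[2,:] = [+0.0000, -0.2739, +0.4932, -0.4400, +0.3589]
  T[3,:] = [+0.0000, +0.2165, -0.6248, +0.6176, -0.7934]
  T[4,:] = [+0.0000, -0.4613, +0.7473, +0.0333, +0.1982]
moduli |λ_i(T)| = 1.1255, 0.3837, 0.3837, 0.0771, 0.0000.
spectral radius ρ = 1.1255; 1.1255 > 1, so it fails to converge.

1.1255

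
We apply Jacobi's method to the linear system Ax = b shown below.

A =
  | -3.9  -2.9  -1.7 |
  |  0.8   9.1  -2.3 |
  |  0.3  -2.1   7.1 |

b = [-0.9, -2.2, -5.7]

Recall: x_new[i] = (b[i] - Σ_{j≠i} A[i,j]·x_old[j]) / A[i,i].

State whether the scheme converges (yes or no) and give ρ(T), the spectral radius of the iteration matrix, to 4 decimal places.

Diagonal D = diag(-3.9, 9.1, 7.1); L, U strict lower/upper.
Jacobi: T = -D⁻¹(L+U), T[2,0] = -(0.3)/(7.1) = -0.0423; T[2,2] = 0.
  T[0,:] = [+0.0000  -0.7436  -0.4359]
  T[1,:] = [-0.0879  +0.0000  +0.2527]
  T[2,:] = [-0.0423  +0.2958  +0.0000]
|roots of det(T-λI)|: 0.4489, 0.3106, 0.1382.
spectral radius ρ = 0.4489; 0.4489 < 1: convergent.

yes, ρ = 0.4489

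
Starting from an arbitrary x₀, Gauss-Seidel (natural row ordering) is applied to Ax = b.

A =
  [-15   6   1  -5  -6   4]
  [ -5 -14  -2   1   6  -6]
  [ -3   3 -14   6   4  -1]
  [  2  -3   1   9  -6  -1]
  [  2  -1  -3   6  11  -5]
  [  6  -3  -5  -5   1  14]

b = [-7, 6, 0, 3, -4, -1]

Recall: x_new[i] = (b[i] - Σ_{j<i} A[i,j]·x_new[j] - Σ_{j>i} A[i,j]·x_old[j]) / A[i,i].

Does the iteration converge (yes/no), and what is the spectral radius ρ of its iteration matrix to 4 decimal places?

A = D + L + U where D = diag(-15, -14, -14, 9, 11, 14).
T_GS = -(D+L)⁻¹U: row 0 first, T[0,2] = -(1)/(-15) = +0.0667; later rows by forward substitution.
  T[0,:] = [+0.0000, +0.4000, +0.0667, -0.3333, -0.4000, +0.2667]
  T[1,:] = [+0.0000, -0.1429, -0.1667, +0.1905, +0.5714, -0.5238]
  T[2,:] = [+0.0000, -0.1163, -0.0500, +0.5408, +0.4939, -0.2408]
  T[3,:] = [+0.0000, -0.1236, -0.0648, +0.0775, +0.8912, -0.0960]
  T[4,:] = [+0.0000, -0.0500, -0.0056, +0.1832, -0.2267, +0.3451]
  T[5,:] = [+0.0000, -0.2841, -0.1049, +0.3914, +0.8047, -0.3715]
|eigenvalues of T|: 0.8978, 0.5343, 0.4113, 0.1270, 0.1270, 0.0000.
ρ(T) = max|λ| = 0.8978; 0.8978 < 1, so it converges for any x₀.

yes, ρ = 0.8978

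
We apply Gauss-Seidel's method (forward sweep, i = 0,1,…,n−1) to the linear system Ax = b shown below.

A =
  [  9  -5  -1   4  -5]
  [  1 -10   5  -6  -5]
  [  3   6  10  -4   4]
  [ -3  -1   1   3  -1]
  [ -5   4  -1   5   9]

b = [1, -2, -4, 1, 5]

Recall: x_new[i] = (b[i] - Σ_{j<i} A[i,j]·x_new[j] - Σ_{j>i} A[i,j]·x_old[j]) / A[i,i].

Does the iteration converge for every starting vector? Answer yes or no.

no

Let D = diag(9, -10, 10, 3, 9); L, U the strict triangles.
T_GS = -(D+L)⁻¹U: row 0 first, T[0,2] = -(-1)/(9) = +0.1111; later rows by forward substitution.
  T[0,:] = [+0.0000 +0.5556 +0.1111 -0.4444 +0.5556]
  T[1,:] = [+0.0000 +0.0556 +0.5111 -0.6444 -0.4444]
  T[2,:] = [+0.0000 -0.2000 -0.3400 +0.9200 -0.3000]
  T[3,:] = [+0.0000 +0.6407 +0.3948 -0.9659 +0.8407]
  T[4,:] = [+0.0000 -0.0942 -0.4226 +0.6784 +0.0058]
|roots of det(T-λI)|: 1.5264, 0.2715, 0.2715, 0.1829, 0.0000.
ρ = 1.5264; 1.5264 > 1, so it fails to converge.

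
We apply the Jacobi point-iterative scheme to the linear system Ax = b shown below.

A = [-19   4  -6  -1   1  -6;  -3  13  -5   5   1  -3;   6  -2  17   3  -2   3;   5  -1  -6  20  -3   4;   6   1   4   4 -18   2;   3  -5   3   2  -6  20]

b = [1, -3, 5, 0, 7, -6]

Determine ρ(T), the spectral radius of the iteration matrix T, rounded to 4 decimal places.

Let D = diag(-19, 13, 17, 20, -18, 20); L, U the strict triangles.
T_J = -D⁻¹(L+U): T[0,1] = -(4)/(-19) = +0.2105; T[0,0] = 0.
  T[0,:] = [+0.0000  +0.2105  -0.3158  -0.0526  +0.0526  -0.3158]
  T[1,:] = [+0.2308  +0.0000  +0.3846  -0.3846  -0.0769  +0.2308]
  T[2,:] = [-0.3529  +0.1176  +0.0000  -0.1765  +0.1176  -0.1765]
  T[3,:] = [-0.2500  +0.0500  +0.3000  +0.0000  +0.1500  -0.2000]
  T[4,:] = [+0.3333  +0.0556  +0.2222  +0.2222  +0.0000  +0.1111]
  T[5,:] = [-0.1500  +0.2500  -0.1500  -0.1000  +0.3000  +0.0000]
|roots of det(T-λI)|: 0.8380, 0.3634, 0.3634, 0.3018, 0.3018, 0.0996.
spectral radius ρ = 0.8380; 0.8380 < 1: convergent.

0.8380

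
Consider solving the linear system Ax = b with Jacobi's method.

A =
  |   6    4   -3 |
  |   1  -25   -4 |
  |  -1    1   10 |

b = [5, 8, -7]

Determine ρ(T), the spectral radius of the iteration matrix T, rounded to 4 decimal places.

0.2678

Write A = D+L+U with D = diag(6, -25, 10).
T_J = -D⁻¹(L+U): T[2,0] = -(-1)/(10) = +0.1000; T[2,2] = 0.
  T[0,:] = [+0.0000 -0.6667 +0.5000]
  T[1,:] = [+0.0400 +0.0000 -0.1600]
  T[2,:] = [+0.1000 -0.1000 +0.0000]
eigenvalue magnitudes: 0.2678, 0.1799, 0.1799.
spectral radius ρ = 0.2678; 0.2678 < 1, so it converges for any x₀.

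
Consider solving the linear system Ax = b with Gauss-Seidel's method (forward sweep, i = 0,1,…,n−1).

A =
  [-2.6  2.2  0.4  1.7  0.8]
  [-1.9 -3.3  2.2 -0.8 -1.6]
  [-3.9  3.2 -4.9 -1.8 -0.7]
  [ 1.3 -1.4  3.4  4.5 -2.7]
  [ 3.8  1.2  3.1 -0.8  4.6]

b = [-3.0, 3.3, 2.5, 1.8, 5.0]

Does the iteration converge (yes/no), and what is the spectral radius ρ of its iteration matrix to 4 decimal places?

A = D + L + U where D = diag(-2.6, -3.3, -4.9, 4.5, 4.6).
T_GS = -(D+L)⁻¹U: row 0 first, T[0,3] = -(1.7)/(-2.6) = +0.6538; later rows by forward substitution.
  T[0,:] = [+0.0000, +0.8462, +0.1538, +0.6538, +0.3077]
  T[1,:] = [+0.0000, -0.4872, +0.5781, -0.6189, -0.6620]
  T[2,:] = [+0.0000, -0.9916, +0.2551, -1.2919, -0.8201]
  T[3,:] = [+0.0000, +0.3532, -0.0573, +0.5947, +0.9248]
  T[4,:] = [+0.0000, +0.1578, -0.4598, +0.5954, +0.6320]
|roots of det(T-λI)|: 1.3891, 0.6088, 0.6088, 0.1995, 0.0000.
spectral radius ρ = 1.3891; 1.3891 > 1 ⇒ diverges.

no, ρ = 1.3891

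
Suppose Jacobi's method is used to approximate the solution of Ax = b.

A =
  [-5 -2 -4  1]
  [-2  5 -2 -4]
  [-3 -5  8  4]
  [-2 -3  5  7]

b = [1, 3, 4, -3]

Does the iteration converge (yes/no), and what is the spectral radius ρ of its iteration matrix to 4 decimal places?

no, ρ = 1.1413

Let D = diag(-5, 5, 8, 7); L, U the strict triangles.
Jacobi T = -D⁻¹(L+U): T[2,1] = -(-5)/(8) = +0.6250; T[2,2] = 0.
  T[0,:] = [+0.0000 -0.4000 -0.8000 +0.2000]
  T[1,:] = [+0.4000 +0.0000 +0.4000 +0.8000]
  T[2,:] = [+0.3750 +0.6250 +0.0000 -0.5000]
  T[3,:] = [+0.2857 +0.4286 -0.7143 +0.0000]
eigenvalue magnitudes: 1.1413, 0.6964, 0.6964, 0.3355.
ρ(T) = max|λ| = 1.1413; 1.1413 > 1: divergent.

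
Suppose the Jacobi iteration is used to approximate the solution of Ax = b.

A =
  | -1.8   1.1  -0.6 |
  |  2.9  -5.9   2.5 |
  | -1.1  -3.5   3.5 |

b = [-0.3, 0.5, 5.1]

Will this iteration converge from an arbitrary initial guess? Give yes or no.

yes

Write A = D+L+U with D = diag(-1.8, -5.9, 3.5).
T_J = -D⁻¹(L+U): T[1,2] = -(2.5)/(-5.9) = +0.4237; T[1,1] = 0.
  T[0,:] = [+0.0000, +0.6111, -0.3333]
  T[1,:] = [+0.4915, +0.0000, +0.4237]
  T[2,:] = [+0.3143, +1.0000, +0.0000]
eigenvalue magnitudes: 0.8466, 0.7093, 0.1373.
ρ(T) = max|λ| = 0.8466; 0.8466 < 1 ⇒ converges.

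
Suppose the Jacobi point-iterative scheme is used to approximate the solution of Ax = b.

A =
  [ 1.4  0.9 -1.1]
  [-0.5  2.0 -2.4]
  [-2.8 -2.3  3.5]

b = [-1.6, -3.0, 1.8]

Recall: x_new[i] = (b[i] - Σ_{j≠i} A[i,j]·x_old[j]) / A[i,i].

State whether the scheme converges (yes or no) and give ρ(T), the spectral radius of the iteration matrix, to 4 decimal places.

no, ρ = 1.2798

Diagonal D = diag(1.4, 2, 3.5); L, U strict lower/upper.
Jacobi: T = -D⁻¹(L+U), T[1,0] = -(-0.5)/(2) = +0.2500; T[1,1] = 0.
  T[0,:] = [+0.0000  -0.6429  +0.7857]
  T[1,:] = [+0.2500  +0.0000  +1.2000]
  T[2,:] = [+0.8000  +0.6571  +0.0000]
|roots of det(T-λI)|: 1.2798, 0.8075, 0.4723.
ρ(T) = max|λ| = 1.2798; 1.2798 > 1 ⇒ diverges.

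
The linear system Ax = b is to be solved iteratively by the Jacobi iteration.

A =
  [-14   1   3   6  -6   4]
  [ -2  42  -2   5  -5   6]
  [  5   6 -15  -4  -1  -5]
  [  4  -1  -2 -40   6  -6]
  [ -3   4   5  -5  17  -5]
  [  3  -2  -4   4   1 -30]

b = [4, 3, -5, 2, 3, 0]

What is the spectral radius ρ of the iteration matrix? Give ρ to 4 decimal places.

0.4447

Split A = D + L + U, D = diag(-14, 42, -15, -40, 17, -30).
Jacobi T = -D⁻¹(L+U): T[0,4] = -(-6)/(-14) = -0.4286; T[0,0] = 0.
  T[0,:] = [+0.0000, +0.0714, +0.2143, +0.4286, -0.4286, +0.2857]
  T[1,:] = [+0.0476, +0.0000, +0.0476, -0.1190, +0.1190, -0.1429]
  T[2,:] = [+0.3333, +0.4000, +0.0000, -0.2667, -0.0667, -0.3333]
  T[3,:] = [+0.1000, -0.0250, -0.0500, +0.0000, +0.1500, -0.1500]
  T[4,:] = [+0.1765, -0.2353, -0.2941, +0.2941, +0.0000, +0.2941]
  T[5,:] = [+0.1000, -0.0667, -0.1333, +0.1333, +0.0333, +0.0000]
|eigenvalues of T|: 0.4447, 0.3637, 0.2101, 0.1857, 0.1857, 0.0374.
spectral radius ρ = 0.4447; 0.4447 < 1 ⇒ converges.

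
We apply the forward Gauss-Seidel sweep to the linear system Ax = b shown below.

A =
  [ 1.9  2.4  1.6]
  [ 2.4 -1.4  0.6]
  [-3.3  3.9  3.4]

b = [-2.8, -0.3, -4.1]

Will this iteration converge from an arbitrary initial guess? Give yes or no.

Write A = D+L+U with D = diag(1.9, -1.4, 3.4).
Gauss-Seidel: T = -(D+L)⁻¹U, row 0 first, T[0,2] = -(1.6)/(1.9) = -0.8421; later rows by forward substitution.
  T[0,:] = [+0.0000 -1.2632 -0.8421]
  T[1,:] = [+0.0000 -2.1654 -1.0150]
  T[2,:] = [+0.0000 +1.2579 +0.3470]
|eigenvalues of T|: 1.4581, 0.3604, 0.0000.
spectral radius ρ = 1.4581; 1.4581 > 1, so it fails to converge.

no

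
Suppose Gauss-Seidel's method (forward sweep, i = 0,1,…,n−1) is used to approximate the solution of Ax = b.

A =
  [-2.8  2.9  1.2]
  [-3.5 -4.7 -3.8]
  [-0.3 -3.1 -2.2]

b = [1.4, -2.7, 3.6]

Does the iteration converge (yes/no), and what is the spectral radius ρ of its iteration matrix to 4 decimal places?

yes, ρ = 0.8879

Split A = D + L + U, D = diag(-2.8, -4.7, -2.2).
Gauss-Seidel: T = -(D+L)⁻¹U, row 0 first, T[0,1] = -(2.9)/(-2.8) = +1.0357; later rows by forward substitution.
  T[0,:] = [+0.0000 +1.0357 +0.4286]
  T[1,:] = [+0.0000 -0.7713 -1.1277]
  T[2,:] = [+0.0000 +0.9456 +1.5305]
|eigenvalues of T|: 0.8879, 0.1286, 0.0000.
spectral radius ρ = 0.8879; 0.8879 < 1: convergent.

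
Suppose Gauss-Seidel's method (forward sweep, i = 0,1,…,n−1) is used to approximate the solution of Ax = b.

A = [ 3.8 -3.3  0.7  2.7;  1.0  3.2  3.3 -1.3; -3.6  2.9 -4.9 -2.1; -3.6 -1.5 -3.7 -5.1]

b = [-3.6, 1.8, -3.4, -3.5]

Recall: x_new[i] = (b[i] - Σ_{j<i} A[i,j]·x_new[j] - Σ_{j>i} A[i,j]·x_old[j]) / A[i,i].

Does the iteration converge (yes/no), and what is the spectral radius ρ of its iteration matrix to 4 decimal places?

Diagonal D = diag(3.8, 3.2, -4.9, -5.1); L, U strict lower/upper.
Gauss-Seidel: T = -(D+L)⁻¹U, row 0 first, T[0,2] = -(0.7)/(3.8) = -0.1842; later rows by forward substitution.
  T[0,:] = [+0.0000  +0.8684  -0.1842  -0.7105]
  T[1,:] = [+0.0000  -0.2714  -0.9737  +0.6283]
  T[2,:] = [+0.0000  -0.7986  -0.4409  +0.4653]
  T[3,:] = [+0.0000  +0.0462  +0.7363  -0.0208]
|roots of det(T-λI)|: 1.5187, 0.4224, 0.4224, 0.0000.
spectral radius ρ = 1.5187; 1.5187 > 1, so it fails to converge.

no, ρ = 1.5187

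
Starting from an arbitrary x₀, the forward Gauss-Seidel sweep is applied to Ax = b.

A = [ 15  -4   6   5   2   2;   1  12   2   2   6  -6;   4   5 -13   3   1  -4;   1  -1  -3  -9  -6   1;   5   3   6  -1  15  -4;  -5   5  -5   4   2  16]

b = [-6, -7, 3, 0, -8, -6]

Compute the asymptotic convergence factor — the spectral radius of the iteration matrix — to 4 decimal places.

0.6369

Write A = D+L+U with D = diag(15, 12, -13, -9, 15, 16).
GS T = -(D+L)⁻¹U: row 0 first, T[0,1] = -(-4)/(15) = +0.2667; later rows by forward substitution.
  T[0,:] = [+0.0000 +0.2667 -0.4000 -0.3333 -0.1333 -0.1333]
  T[1,:] = [+0.0000 -0.0222 -0.1333 -0.1389 -0.4889 +0.5111]
  T[2,:] = [+0.0000 +0.0735 -0.1744 +0.0748 -0.1521 -0.1521]
  T[3,:] = [+0.0000 +0.0076 +0.0285 -0.0465 -0.5764 +0.0902]
  T[4,:] = [+0.0000 -0.1133 +0.2316 +0.1059 +0.1646 +0.2758]
  T[5,:] = [+0.0000 +0.1255 -0.1739 -0.0390 +0.1871 -0.3060]
|λ(T)| sorted: 0.6369, 0.2966, 0.2966, 0.1181, 0.0861, 0.0000.
spectral radius ρ = 0.6369; 0.6369 < 1 ⇒ converges.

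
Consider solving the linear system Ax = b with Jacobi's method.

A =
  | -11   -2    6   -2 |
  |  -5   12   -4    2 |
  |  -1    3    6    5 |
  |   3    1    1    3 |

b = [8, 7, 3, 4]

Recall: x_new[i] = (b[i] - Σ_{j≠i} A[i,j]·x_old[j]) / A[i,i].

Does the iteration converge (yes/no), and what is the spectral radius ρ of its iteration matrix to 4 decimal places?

yes, ρ = 0.9008

A = D + L + U where D = diag(-11, 12, 6, 3).
Jacobi: T = -D⁻¹(L+U), T[2,0] = -(-1)/(6) = +0.1667; T[2,2] = 0.
  T[0,:] = [+0.0000 -0.1818 +0.5455 -0.1818]
  T[1,:] = [+0.4167 +0.0000 +0.3333 -0.1667]
  T[2,:] = [+0.1667 -0.5000 +0.0000 -0.8333]
  T[3,:] = [-1.0000 -0.3333 -0.3333 +0.0000]
|λ(T)| sorted: 0.9008, 0.6650, 0.6650, 0.0063.
ρ = 0.9008; 0.9008 < 1, so it converges for any x₀.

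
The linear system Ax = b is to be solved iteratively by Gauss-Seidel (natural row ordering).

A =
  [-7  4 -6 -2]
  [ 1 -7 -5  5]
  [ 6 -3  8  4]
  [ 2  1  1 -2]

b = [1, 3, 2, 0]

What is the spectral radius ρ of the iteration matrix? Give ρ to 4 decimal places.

1.1370

Write A = D+L+U with D = diag(-7, -7, 8, -2).
T_GS = -(D+L)⁻¹U: row 0 first, T[0,2] = -(-6)/(-7) = -0.8571; later rows by forward substitution.
  T[0,:] = [+0.0000  +0.5714  -0.8571  -0.2857]
  T[1,:] = [+0.0000  +0.0816  -0.8367  +0.6735]
  T[2,:] = [+0.0000  -0.3980  +0.3291  -0.0332]
  T[3,:] = [+0.0000  +0.4133  -1.1110  +0.0344]
|λ(T)| sorted: 1.1370, 0.4237, 0.4237, 0.0000.
spectral radius ρ = 1.1370; 1.1370 > 1 ⇒ diverges.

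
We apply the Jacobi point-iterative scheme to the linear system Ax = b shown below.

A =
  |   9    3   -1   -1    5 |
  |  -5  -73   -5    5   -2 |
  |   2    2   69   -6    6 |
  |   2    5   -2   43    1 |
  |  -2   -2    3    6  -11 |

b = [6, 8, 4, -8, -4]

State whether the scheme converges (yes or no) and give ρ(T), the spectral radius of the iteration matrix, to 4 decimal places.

yes, ρ = 0.3270

A = D + L + U where D = diag(9, -73, 69, 43, -11).
T_J = -D⁻¹(L+U): T[0,3] = -(-1)/(9) = +0.1111; T[0,0] = 0.
  T[0,:] = [+0.0000 -0.3333 +0.1111 +0.1111 -0.5556]
  T[1,:] = [-0.0685 +0.0000 -0.0685 +0.0685 -0.0274]
  T[2,:] = [-0.0290 -0.0290 +0.0000 +0.0870 -0.0870]
  T[3,:] = [-0.0465 -0.1163 +0.0465 +0.0000 -0.0233]
  T[4,:] = [-0.1818 -0.1818 +0.2727 +0.5455 +0.0000]
|roots of det(T-λI)|: 0.3270, 0.2342, 0.2342, 0.0673, 0.0088.
spectral radius ρ = 0.3270; 0.3270 < 1 ⇒ converges.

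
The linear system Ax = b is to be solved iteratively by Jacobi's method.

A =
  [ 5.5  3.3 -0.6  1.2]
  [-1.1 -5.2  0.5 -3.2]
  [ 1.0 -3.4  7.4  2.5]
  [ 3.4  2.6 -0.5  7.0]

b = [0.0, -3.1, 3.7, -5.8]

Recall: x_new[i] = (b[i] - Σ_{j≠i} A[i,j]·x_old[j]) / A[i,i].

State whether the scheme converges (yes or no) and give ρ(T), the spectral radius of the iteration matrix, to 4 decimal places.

yes, ρ = 0.8328

Split A = D + L + U, D = diag(5.5, -5.2, 7.4, 7).
Jacobi: T = -D⁻¹(L+U), T[0,3] = -(1.2)/(5.5) = -0.2182; T[0,0] = 0.
  T[0,:] = [+0.0000  -0.6000  +0.1091  -0.2182]
  T[1,:] = [-0.2115  +0.0000  +0.0962  -0.6154]
  T[2,:] = [-0.1351  +0.4595  +0.0000  -0.3378]
  T[3,:] = [-0.4857  -0.3714  +0.0714  +0.0000]
|eigenvalues of T|: 0.8328, 0.4703, 0.4703, 0.0069.
spectral radius ρ = 0.8328; 0.8328 < 1, so it converges for any x₀.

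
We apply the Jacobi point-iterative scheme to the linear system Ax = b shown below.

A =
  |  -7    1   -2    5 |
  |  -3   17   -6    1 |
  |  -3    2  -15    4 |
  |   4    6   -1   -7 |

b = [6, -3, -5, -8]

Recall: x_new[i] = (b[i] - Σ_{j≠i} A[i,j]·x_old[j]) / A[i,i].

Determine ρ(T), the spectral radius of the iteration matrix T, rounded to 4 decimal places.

A = D + L + U where D = diag(-7, 17, -15, -7).
Jacobi: T = -D⁻¹(L+U), T[2,1] = -(2)/(-15) = +0.1333; T[2,2] = 0.
  T[0,:] = [+0.0000 +0.1429 -0.2857 +0.7143]
  T[1,:] = [+0.1765 +0.0000 +0.3529 -0.0588]
  T[2,:] = [-0.2000 +0.1333 +0.0000 +0.2667]
  T[3,:] = [+0.5714 +0.8571 -0.1429 +0.0000]
moduli |λ_i(T)| = 0.7266, 0.5801, 0.5801, 0.2609.
spectral radius ρ = 0.7266; 0.7266 < 1, so it converges for any x₀.

0.7266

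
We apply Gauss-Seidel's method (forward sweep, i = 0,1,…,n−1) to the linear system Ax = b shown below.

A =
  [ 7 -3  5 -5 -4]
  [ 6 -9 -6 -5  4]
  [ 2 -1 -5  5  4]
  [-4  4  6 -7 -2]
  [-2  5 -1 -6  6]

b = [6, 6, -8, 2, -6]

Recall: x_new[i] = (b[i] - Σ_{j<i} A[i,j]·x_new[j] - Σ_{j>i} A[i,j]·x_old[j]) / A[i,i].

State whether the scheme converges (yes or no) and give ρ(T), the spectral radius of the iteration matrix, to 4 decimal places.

no, ρ = 1.2610

A = D + L + U where D = diag(7, -9, -5, -7, 6).
Gauss-Seidel: T = -(D+L)⁻¹U, row 0 first, T[0,2] = -(5)/(7) = -0.7143; later rows by forward substitution.
  T[0,:] = [+0.0000, +0.4286, -0.7143, +0.7143, +0.5714]
  T[1,:] = [+0.0000, +0.2857, -1.1429, -0.0794, +0.8254]
  T[2,:] = [+0.0000, +0.1143, -0.0571, +1.3016, +0.8635]
  T[3,:] = [+0.0000, +0.0163, -0.2939, +0.6621, +0.5995]
  T[4,:] = [+0.0000, -0.0599, +0.4109, +1.1833, +0.2461]
eigenvalue magnitudes: 1.2610, 0.3122, 0.2629, 0.2629, 0.0000.
ρ(T) = max|λ| = 1.2610; 1.2610 > 1: divergent.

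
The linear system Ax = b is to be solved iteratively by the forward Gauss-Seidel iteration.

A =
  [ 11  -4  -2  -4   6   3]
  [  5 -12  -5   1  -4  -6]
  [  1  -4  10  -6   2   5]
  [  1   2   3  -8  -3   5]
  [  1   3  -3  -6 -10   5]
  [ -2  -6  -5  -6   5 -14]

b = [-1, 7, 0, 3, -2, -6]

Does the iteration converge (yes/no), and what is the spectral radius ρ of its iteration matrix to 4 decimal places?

Diagonal D = diag(11, -12, 10, -8, -10, -14); L, U strict lower/upper.
T_GS = -(D+L)⁻¹U: row 0 first, T[0,5] = -(3)/(11) = -0.2727; later rows by forward substitution.
  T[0,:] = [+0.0000  +0.3636  +0.1818  +0.3636  -0.5455  -0.2727]
  T[1,:] = [+0.0000  +0.1515  -0.3409  +0.2348  -0.5606  -0.6136]
  T[2,:] = [+0.0000  +0.0242  -0.1545  +0.6576  -0.3697  -0.7182]
  T[3,:] = [+0.0000  +0.0924  -0.1205  +0.3508  -0.7220  +0.1682]
  T[4,:] = [+0.0000  +0.0191  +0.0345  -0.3009  +0.3214  +0.4032]
  T[5,:] = [+0.0000  -0.1583  +0.2393  -0.6452  +0.8744  +0.6304]
moduli |λ_i(T)| = 1.1389, 0.2844, 0.2518, 0.2518, 0.1186, 0.0000.
spectral radius ρ = 1.1389; 1.1389 > 1, so it fails to converge.

no, ρ = 1.1389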